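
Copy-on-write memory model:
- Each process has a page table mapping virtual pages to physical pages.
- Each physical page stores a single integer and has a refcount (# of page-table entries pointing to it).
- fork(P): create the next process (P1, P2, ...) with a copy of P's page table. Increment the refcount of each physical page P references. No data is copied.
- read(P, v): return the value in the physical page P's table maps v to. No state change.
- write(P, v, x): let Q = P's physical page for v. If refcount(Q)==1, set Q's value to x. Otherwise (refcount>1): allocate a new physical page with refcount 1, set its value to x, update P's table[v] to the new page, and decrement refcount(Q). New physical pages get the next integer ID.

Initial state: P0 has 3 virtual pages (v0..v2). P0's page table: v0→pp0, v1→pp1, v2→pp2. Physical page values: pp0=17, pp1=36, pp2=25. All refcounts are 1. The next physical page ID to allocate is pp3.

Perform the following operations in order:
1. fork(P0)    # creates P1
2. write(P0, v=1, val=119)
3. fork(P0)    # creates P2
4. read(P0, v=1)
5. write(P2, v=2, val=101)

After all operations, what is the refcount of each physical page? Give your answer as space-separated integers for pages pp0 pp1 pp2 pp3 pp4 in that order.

Op 1: fork(P0) -> P1. 3 ppages; refcounts: pp0:2 pp1:2 pp2:2
Op 2: write(P0, v1, 119). refcount(pp1)=2>1 -> COPY to pp3. 4 ppages; refcounts: pp0:2 pp1:1 pp2:2 pp3:1
Op 3: fork(P0) -> P2. 4 ppages; refcounts: pp0:3 pp1:1 pp2:3 pp3:2
Op 4: read(P0, v1) -> 119. No state change.
Op 5: write(P2, v2, 101). refcount(pp2)=3>1 -> COPY to pp4. 5 ppages; refcounts: pp0:3 pp1:1 pp2:2 pp3:2 pp4:1

Answer: 3 1 2 2 1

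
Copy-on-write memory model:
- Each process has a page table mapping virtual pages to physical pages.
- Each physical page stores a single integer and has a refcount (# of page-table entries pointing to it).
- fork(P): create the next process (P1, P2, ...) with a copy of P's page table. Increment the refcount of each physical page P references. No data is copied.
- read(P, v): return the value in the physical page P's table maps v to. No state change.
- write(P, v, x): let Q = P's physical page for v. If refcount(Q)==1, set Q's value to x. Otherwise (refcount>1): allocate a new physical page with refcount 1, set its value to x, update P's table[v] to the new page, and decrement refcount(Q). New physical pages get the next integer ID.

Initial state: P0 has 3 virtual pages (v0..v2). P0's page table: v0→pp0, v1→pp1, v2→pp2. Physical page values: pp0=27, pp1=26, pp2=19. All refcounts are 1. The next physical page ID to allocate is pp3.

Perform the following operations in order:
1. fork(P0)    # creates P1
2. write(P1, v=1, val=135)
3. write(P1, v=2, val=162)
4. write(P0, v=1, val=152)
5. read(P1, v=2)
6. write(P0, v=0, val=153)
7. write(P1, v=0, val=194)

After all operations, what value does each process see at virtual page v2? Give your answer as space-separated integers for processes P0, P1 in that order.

Op 1: fork(P0) -> P1. 3 ppages; refcounts: pp0:2 pp1:2 pp2:2
Op 2: write(P1, v1, 135). refcount(pp1)=2>1 -> COPY to pp3. 4 ppages; refcounts: pp0:2 pp1:1 pp2:2 pp3:1
Op 3: write(P1, v2, 162). refcount(pp2)=2>1 -> COPY to pp4. 5 ppages; refcounts: pp0:2 pp1:1 pp2:1 pp3:1 pp4:1
Op 4: write(P0, v1, 152). refcount(pp1)=1 -> write in place. 5 ppages; refcounts: pp0:2 pp1:1 pp2:1 pp3:1 pp4:1
Op 5: read(P1, v2) -> 162. No state change.
Op 6: write(P0, v0, 153). refcount(pp0)=2>1 -> COPY to pp5. 6 ppages; refcounts: pp0:1 pp1:1 pp2:1 pp3:1 pp4:1 pp5:1
Op 7: write(P1, v0, 194). refcount(pp0)=1 -> write in place. 6 ppages; refcounts: pp0:1 pp1:1 pp2:1 pp3:1 pp4:1 pp5:1
P0: v2 -> pp2 = 19
P1: v2 -> pp4 = 162

Answer: 19 162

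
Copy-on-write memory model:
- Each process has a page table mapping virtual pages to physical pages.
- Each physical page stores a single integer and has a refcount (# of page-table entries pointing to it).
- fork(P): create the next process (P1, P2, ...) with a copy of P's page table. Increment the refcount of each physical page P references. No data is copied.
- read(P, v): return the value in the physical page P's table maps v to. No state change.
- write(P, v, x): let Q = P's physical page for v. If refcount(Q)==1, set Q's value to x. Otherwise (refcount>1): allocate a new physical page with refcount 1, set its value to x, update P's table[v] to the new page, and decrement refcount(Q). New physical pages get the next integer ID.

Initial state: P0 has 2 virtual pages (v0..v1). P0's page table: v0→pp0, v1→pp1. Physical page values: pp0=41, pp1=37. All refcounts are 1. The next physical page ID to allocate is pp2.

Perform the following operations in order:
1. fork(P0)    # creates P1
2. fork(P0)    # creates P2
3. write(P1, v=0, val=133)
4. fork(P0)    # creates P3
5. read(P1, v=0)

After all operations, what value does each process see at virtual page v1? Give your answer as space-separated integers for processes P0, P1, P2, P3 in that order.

Op 1: fork(P0) -> P1. 2 ppages; refcounts: pp0:2 pp1:2
Op 2: fork(P0) -> P2. 2 ppages; refcounts: pp0:3 pp1:3
Op 3: write(P1, v0, 133). refcount(pp0)=3>1 -> COPY to pp2. 3 ppages; refcounts: pp0:2 pp1:3 pp2:1
Op 4: fork(P0) -> P3. 3 ppages; refcounts: pp0:3 pp1:4 pp2:1
Op 5: read(P1, v0) -> 133. No state change.
P0: v1 -> pp1 = 37
P1: v1 -> pp1 = 37
P2: v1 -> pp1 = 37
P3: v1 -> pp1 = 37

Answer: 37 37 37 37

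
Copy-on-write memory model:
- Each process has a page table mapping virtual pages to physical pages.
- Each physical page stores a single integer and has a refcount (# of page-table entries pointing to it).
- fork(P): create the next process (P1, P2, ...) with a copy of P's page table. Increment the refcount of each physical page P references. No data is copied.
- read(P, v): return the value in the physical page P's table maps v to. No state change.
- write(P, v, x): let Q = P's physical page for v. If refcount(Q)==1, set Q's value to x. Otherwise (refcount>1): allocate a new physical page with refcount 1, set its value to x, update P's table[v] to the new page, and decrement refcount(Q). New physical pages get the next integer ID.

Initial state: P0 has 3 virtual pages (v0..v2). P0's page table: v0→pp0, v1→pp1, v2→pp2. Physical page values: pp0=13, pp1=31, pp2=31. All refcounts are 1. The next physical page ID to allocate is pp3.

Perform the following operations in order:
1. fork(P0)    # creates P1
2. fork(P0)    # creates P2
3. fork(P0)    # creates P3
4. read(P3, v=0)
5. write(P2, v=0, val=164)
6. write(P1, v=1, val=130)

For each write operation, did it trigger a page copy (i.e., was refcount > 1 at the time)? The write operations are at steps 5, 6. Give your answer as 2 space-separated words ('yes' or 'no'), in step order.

Op 1: fork(P0) -> P1. 3 ppages; refcounts: pp0:2 pp1:2 pp2:2
Op 2: fork(P0) -> P2. 3 ppages; refcounts: pp0:3 pp1:3 pp2:3
Op 3: fork(P0) -> P3. 3 ppages; refcounts: pp0:4 pp1:4 pp2:4
Op 4: read(P3, v0) -> 13. No state change.
Op 5: write(P2, v0, 164). refcount(pp0)=4>1 -> COPY to pp3. 4 ppages; refcounts: pp0:3 pp1:4 pp2:4 pp3:1
Op 6: write(P1, v1, 130). refcount(pp1)=4>1 -> COPY to pp4. 5 ppages; refcounts: pp0:3 pp1:3 pp2:4 pp3:1 pp4:1

yes yes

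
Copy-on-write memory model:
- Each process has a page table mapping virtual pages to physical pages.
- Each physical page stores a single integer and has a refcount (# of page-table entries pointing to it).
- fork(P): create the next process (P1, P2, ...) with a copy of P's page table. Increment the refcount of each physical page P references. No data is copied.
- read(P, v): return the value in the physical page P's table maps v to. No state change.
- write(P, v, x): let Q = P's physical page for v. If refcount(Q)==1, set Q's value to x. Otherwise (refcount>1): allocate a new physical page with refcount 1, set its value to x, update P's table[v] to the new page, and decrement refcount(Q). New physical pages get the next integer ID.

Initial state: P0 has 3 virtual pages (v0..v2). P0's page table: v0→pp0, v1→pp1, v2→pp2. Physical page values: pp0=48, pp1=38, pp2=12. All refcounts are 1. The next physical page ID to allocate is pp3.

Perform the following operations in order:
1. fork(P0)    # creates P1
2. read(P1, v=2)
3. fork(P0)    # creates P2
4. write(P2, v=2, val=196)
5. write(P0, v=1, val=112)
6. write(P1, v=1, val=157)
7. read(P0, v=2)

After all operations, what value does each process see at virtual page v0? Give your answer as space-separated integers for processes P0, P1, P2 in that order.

Answer: 48 48 48

Derivation:
Op 1: fork(P0) -> P1. 3 ppages; refcounts: pp0:2 pp1:2 pp2:2
Op 2: read(P1, v2) -> 12. No state change.
Op 3: fork(P0) -> P2. 3 ppages; refcounts: pp0:3 pp1:3 pp2:3
Op 4: write(P2, v2, 196). refcount(pp2)=3>1 -> COPY to pp3. 4 ppages; refcounts: pp0:3 pp1:3 pp2:2 pp3:1
Op 5: write(P0, v1, 112). refcount(pp1)=3>1 -> COPY to pp4. 5 ppages; refcounts: pp0:3 pp1:2 pp2:2 pp3:1 pp4:1
Op 6: write(P1, v1, 157). refcount(pp1)=2>1 -> COPY to pp5. 6 ppages; refcounts: pp0:3 pp1:1 pp2:2 pp3:1 pp4:1 pp5:1
Op 7: read(P0, v2) -> 12. No state change.
P0: v0 -> pp0 = 48
P1: v0 -> pp0 = 48
P2: v0 -> pp0 = 48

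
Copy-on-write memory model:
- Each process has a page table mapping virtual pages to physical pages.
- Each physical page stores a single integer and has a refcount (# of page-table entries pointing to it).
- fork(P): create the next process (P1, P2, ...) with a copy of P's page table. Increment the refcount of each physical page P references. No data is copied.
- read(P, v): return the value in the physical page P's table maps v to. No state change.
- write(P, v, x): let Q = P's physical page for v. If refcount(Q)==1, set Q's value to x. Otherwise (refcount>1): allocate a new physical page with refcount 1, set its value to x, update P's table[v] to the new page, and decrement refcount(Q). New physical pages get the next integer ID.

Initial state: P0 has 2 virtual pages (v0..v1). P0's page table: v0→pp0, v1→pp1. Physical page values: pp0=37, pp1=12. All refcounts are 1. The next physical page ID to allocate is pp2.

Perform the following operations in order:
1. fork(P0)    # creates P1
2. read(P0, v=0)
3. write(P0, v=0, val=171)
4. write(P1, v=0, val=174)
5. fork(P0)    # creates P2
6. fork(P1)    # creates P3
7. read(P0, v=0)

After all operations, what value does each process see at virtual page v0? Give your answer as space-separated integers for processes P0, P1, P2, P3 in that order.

Answer: 171 174 171 174

Derivation:
Op 1: fork(P0) -> P1. 2 ppages; refcounts: pp0:2 pp1:2
Op 2: read(P0, v0) -> 37. No state change.
Op 3: write(P0, v0, 171). refcount(pp0)=2>1 -> COPY to pp2. 3 ppages; refcounts: pp0:1 pp1:2 pp2:1
Op 4: write(P1, v0, 174). refcount(pp0)=1 -> write in place. 3 ppages; refcounts: pp0:1 pp1:2 pp2:1
Op 5: fork(P0) -> P2. 3 ppages; refcounts: pp0:1 pp1:3 pp2:2
Op 6: fork(P1) -> P3. 3 ppages; refcounts: pp0:2 pp1:4 pp2:2
Op 7: read(P0, v0) -> 171. No state change.
P0: v0 -> pp2 = 171
P1: v0 -> pp0 = 174
P2: v0 -> pp2 = 171
P3: v0 -> pp0 = 174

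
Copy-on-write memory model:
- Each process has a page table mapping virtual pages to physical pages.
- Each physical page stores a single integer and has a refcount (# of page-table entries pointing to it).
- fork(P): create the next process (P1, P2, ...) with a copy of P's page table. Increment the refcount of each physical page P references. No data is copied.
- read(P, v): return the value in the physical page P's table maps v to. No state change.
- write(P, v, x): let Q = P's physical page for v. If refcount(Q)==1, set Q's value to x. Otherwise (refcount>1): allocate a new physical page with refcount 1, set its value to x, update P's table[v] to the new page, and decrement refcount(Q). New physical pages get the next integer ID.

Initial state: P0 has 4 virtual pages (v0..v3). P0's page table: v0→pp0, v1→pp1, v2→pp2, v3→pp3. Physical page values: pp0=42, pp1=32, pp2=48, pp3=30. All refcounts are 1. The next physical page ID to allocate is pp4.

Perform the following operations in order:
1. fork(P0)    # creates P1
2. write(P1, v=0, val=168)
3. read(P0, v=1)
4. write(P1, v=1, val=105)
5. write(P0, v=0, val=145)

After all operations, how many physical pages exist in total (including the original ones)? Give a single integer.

Answer: 6

Derivation:
Op 1: fork(P0) -> P1. 4 ppages; refcounts: pp0:2 pp1:2 pp2:2 pp3:2
Op 2: write(P1, v0, 168). refcount(pp0)=2>1 -> COPY to pp4. 5 ppages; refcounts: pp0:1 pp1:2 pp2:2 pp3:2 pp4:1
Op 3: read(P0, v1) -> 32. No state change.
Op 4: write(P1, v1, 105). refcount(pp1)=2>1 -> COPY to pp5. 6 ppages; refcounts: pp0:1 pp1:1 pp2:2 pp3:2 pp4:1 pp5:1
Op 5: write(P0, v0, 145). refcount(pp0)=1 -> write in place. 6 ppages; refcounts: pp0:1 pp1:1 pp2:2 pp3:2 pp4:1 pp5:1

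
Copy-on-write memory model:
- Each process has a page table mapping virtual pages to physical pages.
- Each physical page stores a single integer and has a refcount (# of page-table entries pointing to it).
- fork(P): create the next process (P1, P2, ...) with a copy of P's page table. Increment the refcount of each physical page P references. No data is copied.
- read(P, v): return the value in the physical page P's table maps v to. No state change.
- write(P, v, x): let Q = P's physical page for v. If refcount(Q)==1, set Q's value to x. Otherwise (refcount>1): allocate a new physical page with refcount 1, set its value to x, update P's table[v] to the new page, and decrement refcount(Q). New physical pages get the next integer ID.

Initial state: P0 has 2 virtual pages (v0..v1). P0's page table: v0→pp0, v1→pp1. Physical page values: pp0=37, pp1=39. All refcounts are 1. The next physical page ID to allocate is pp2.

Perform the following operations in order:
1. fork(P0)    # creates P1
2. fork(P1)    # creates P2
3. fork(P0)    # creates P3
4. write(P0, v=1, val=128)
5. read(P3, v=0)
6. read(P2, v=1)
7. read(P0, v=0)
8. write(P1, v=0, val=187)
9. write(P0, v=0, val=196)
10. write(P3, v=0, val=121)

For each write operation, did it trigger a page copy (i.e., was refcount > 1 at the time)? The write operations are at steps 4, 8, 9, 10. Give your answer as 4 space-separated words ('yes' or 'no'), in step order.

Op 1: fork(P0) -> P1. 2 ppages; refcounts: pp0:2 pp1:2
Op 2: fork(P1) -> P2. 2 ppages; refcounts: pp0:3 pp1:3
Op 3: fork(P0) -> P3. 2 ppages; refcounts: pp0:4 pp1:4
Op 4: write(P0, v1, 128). refcount(pp1)=4>1 -> COPY to pp2. 3 ppages; refcounts: pp0:4 pp1:3 pp2:1
Op 5: read(P3, v0) -> 37. No state change.
Op 6: read(P2, v1) -> 39. No state change.
Op 7: read(P0, v0) -> 37. No state change.
Op 8: write(P1, v0, 187). refcount(pp0)=4>1 -> COPY to pp3. 4 ppages; refcounts: pp0:3 pp1:3 pp2:1 pp3:1
Op 9: write(P0, v0, 196). refcount(pp0)=3>1 -> COPY to pp4. 5 ppages; refcounts: pp0:2 pp1:3 pp2:1 pp3:1 pp4:1
Op 10: write(P3, v0, 121). refcount(pp0)=2>1 -> COPY to pp5. 6 ppages; refcounts: pp0:1 pp1:3 pp2:1 pp3:1 pp4:1 pp5:1

yes yes yes yes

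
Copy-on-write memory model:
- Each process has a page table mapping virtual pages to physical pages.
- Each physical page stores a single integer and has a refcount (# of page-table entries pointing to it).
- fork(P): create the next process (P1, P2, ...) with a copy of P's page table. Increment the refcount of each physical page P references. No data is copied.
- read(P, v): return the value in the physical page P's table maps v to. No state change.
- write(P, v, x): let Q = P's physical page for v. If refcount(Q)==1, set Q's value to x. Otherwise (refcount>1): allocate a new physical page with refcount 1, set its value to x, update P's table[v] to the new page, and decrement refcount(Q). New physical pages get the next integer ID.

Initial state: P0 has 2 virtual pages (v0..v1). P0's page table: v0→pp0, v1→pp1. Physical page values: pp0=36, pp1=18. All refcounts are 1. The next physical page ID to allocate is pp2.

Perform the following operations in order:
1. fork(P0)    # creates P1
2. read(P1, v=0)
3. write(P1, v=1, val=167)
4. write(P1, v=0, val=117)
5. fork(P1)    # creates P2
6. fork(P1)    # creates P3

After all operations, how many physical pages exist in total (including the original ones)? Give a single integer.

Answer: 4

Derivation:
Op 1: fork(P0) -> P1. 2 ppages; refcounts: pp0:2 pp1:2
Op 2: read(P1, v0) -> 36. No state change.
Op 3: write(P1, v1, 167). refcount(pp1)=2>1 -> COPY to pp2. 3 ppages; refcounts: pp0:2 pp1:1 pp2:1
Op 4: write(P1, v0, 117). refcount(pp0)=2>1 -> COPY to pp3. 4 ppages; refcounts: pp0:1 pp1:1 pp2:1 pp3:1
Op 5: fork(P1) -> P2. 4 ppages; refcounts: pp0:1 pp1:1 pp2:2 pp3:2
Op 6: fork(P1) -> P3. 4 ppages; refcounts: pp0:1 pp1:1 pp2:3 pp3:3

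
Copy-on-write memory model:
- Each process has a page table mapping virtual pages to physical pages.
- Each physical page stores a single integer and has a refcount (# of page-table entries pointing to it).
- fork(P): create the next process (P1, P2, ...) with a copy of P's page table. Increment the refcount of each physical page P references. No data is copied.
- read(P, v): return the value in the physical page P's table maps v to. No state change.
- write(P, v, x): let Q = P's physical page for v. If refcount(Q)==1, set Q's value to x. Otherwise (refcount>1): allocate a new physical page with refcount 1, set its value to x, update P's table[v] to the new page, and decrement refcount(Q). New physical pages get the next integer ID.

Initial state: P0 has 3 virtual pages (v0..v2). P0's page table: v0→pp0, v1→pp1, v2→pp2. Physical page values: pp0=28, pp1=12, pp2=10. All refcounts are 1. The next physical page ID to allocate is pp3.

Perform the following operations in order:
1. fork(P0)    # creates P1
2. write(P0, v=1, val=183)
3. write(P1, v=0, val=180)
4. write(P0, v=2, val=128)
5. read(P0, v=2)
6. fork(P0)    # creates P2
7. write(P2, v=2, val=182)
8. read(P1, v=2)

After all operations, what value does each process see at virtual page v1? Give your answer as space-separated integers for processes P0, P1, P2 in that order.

Answer: 183 12 183

Derivation:
Op 1: fork(P0) -> P1. 3 ppages; refcounts: pp0:2 pp1:2 pp2:2
Op 2: write(P0, v1, 183). refcount(pp1)=2>1 -> COPY to pp3. 4 ppages; refcounts: pp0:2 pp1:1 pp2:2 pp3:1
Op 3: write(P1, v0, 180). refcount(pp0)=2>1 -> COPY to pp4. 5 ppages; refcounts: pp0:1 pp1:1 pp2:2 pp3:1 pp4:1
Op 4: write(P0, v2, 128). refcount(pp2)=2>1 -> COPY to pp5. 6 ppages; refcounts: pp0:1 pp1:1 pp2:1 pp3:1 pp4:1 pp5:1
Op 5: read(P0, v2) -> 128. No state change.
Op 6: fork(P0) -> P2. 6 ppages; refcounts: pp0:2 pp1:1 pp2:1 pp3:2 pp4:1 pp5:2
Op 7: write(P2, v2, 182). refcount(pp5)=2>1 -> COPY to pp6. 7 ppages; refcounts: pp0:2 pp1:1 pp2:1 pp3:2 pp4:1 pp5:1 pp6:1
Op 8: read(P1, v2) -> 10. No state change.
P0: v1 -> pp3 = 183
P1: v1 -> pp1 = 12
P2: v1 -> pp3 = 183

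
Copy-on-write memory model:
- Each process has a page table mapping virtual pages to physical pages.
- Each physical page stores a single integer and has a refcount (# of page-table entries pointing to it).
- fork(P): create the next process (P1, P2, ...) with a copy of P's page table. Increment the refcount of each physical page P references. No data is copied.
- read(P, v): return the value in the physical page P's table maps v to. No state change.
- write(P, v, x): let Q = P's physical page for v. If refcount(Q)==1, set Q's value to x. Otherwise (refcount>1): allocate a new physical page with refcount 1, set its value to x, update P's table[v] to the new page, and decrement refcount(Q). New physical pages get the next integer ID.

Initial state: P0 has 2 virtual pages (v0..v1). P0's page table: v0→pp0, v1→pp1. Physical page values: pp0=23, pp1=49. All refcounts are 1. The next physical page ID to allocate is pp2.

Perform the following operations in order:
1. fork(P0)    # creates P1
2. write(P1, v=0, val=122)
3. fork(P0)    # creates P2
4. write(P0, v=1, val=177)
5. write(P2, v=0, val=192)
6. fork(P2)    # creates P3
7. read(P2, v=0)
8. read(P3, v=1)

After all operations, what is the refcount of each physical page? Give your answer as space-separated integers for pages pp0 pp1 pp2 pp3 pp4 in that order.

Answer: 1 3 1 1 2

Derivation:
Op 1: fork(P0) -> P1. 2 ppages; refcounts: pp0:2 pp1:2
Op 2: write(P1, v0, 122). refcount(pp0)=2>1 -> COPY to pp2. 3 ppages; refcounts: pp0:1 pp1:2 pp2:1
Op 3: fork(P0) -> P2. 3 ppages; refcounts: pp0:2 pp1:3 pp2:1
Op 4: write(P0, v1, 177). refcount(pp1)=3>1 -> COPY to pp3. 4 ppages; refcounts: pp0:2 pp1:2 pp2:1 pp3:1
Op 5: write(P2, v0, 192). refcount(pp0)=2>1 -> COPY to pp4. 5 ppages; refcounts: pp0:1 pp1:2 pp2:1 pp3:1 pp4:1
Op 6: fork(P2) -> P3. 5 ppages; refcounts: pp0:1 pp1:3 pp2:1 pp3:1 pp4:2
Op 7: read(P2, v0) -> 192. No state change.
Op 8: read(P3, v1) -> 49. No state change.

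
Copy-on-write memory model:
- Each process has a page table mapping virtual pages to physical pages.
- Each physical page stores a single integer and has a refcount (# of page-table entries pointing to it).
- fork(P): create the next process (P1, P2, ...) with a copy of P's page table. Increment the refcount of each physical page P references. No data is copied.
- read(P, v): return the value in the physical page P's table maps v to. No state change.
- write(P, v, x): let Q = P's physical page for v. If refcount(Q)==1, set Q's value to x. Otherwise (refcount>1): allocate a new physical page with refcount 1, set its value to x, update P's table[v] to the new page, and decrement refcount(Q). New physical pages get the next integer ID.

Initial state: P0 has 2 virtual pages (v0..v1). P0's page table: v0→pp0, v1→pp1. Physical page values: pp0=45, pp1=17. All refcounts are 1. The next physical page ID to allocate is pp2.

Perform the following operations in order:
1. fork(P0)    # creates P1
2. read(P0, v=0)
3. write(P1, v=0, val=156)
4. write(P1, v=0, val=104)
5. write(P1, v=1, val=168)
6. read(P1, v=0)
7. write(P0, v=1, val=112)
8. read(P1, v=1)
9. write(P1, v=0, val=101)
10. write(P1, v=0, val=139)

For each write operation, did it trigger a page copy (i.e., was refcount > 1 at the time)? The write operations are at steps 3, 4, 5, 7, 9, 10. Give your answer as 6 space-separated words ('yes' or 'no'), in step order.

Op 1: fork(P0) -> P1. 2 ppages; refcounts: pp0:2 pp1:2
Op 2: read(P0, v0) -> 45. No state change.
Op 3: write(P1, v0, 156). refcount(pp0)=2>1 -> COPY to pp2. 3 ppages; refcounts: pp0:1 pp1:2 pp2:1
Op 4: write(P1, v0, 104). refcount(pp2)=1 -> write in place. 3 ppages; refcounts: pp0:1 pp1:2 pp2:1
Op 5: write(P1, v1, 168). refcount(pp1)=2>1 -> COPY to pp3. 4 ppages; refcounts: pp0:1 pp1:1 pp2:1 pp3:1
Op 6: read(P1, v0) -> 104. No state change.
Op 7: write(P0, v1, 112). refcount(pp1)=1 -> write in place. 4 ppages; refcounts: pp0:1 pp1:1 pp2:1 pp3:1
Op 8: read(P1, v1) -> 168. No state change.
Op 9: write(P1, v0, 101). refcount(pp2)=1 -> write in place. 4 ppages; refcounts: pp0:1 pp1:1 pp2:1 pp3:1
Op 10: write(P1, v0, 139). refcount(pp2)=1 -> write in place. 4 ppages; refcounts: pp0:1 pp1:1 pp2:1 pp3:1

yes no yes no no no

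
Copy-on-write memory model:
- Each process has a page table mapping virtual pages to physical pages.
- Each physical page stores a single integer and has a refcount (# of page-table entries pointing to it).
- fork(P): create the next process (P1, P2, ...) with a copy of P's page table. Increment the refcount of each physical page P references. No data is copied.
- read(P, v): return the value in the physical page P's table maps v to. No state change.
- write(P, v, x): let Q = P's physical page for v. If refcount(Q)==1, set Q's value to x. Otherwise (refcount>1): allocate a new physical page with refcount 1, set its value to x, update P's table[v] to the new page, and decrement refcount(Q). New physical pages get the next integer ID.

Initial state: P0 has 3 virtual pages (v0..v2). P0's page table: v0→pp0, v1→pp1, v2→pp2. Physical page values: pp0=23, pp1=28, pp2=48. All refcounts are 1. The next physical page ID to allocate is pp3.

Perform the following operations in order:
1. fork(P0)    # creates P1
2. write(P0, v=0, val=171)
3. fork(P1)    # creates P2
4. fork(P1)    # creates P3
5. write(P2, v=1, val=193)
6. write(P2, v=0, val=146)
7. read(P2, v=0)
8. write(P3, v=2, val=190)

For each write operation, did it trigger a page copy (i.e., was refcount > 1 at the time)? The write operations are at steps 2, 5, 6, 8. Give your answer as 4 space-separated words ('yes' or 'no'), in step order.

Op 1: fork(P0) -> P1. 3 ppages; refcounts: pp0:2 pp1:2 pp2:2
Op 2: write(P0, v0, 171). refcount(pp0)=2>1 -> COPY to pp3. 4 ppages; refcounts: pp0:1 pp1:2 pp2:2 pp3:1
Op 3: fork(P1) -> P2. 4 ppages; refcounts: pp0:2 pp1:3 pp2:3 pp3:1
Op 4: fork(P1) -> P3. 4 ppages; refcounts: pp0:3 pp1:4 pp2:4 pp3:1
Op 5: write(P2, v1, 193). refcount(pp1)=4>1 -> COPY to pp4. 5 ppages; refcounts: pp0:3 pp1:3 pp2:4 pp3:1 pp4:1
Op 6: write(P2, v0, 146). refcount(pp0)=3>1 -> COPY to pp5. 6 ppages; refcounts: pp0:2 pp1:3 pp2:4 pp3:1 pp4:1 pp5:1
Op 7: read(P2, v0) -> 146. No state change.
Op 8: write(P3, v2, 190). refcount(pp2)=4>1 -> COPY to pp6. 7 ppages; refcounts: pp0:2 pp1:3 pp2:3 pp3:1 pp4:1 pp5:1 pp6:1

yes yes yes yes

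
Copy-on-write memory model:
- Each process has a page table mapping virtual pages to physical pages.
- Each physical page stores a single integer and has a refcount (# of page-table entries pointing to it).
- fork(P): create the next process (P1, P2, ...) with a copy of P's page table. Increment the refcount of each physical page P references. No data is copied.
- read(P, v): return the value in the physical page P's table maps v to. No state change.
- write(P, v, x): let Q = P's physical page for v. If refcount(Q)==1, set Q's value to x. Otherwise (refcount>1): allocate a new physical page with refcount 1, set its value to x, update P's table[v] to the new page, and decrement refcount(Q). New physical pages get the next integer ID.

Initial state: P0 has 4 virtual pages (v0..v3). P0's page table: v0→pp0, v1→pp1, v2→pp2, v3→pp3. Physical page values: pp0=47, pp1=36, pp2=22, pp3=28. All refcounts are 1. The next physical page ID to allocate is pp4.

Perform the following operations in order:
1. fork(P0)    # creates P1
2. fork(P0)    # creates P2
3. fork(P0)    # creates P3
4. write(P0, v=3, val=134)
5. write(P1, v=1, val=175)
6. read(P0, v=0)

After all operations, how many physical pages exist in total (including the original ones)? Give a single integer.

Answer: 6

Derivation:
Op 1: fork(P0) -> P1. 4 ppages; refcounts: pp0:2 pp1:2 pp2:2 pp3:2
Op 2: fork(P0) -> P2. 4 ppages; refcounts: pp0:3 pp1:3 pp2:3 pp3:3
Op 3: fork(P0) -> P3. 4 ppages; refcounts: pp0:4 pp1:4 pp2:4 pp3:4
Op 4: write(P0, v3, 134). refcount(pp3)=4>1 -> COPY to pp4. 5 ppages; refcounts: pp0:4 pp1:4 pp2:4 pp3:3 pp4:1
Op 5: write(P1, v1, 175). refcount(pp1)=4>1 -> COPY to pp5. 6 ppages; refcounts: pp0:4 pp1:3 pp2:4 pp3:3 pp4:1 pp5:1
Op 6: read(P0, v0) -> 47. No state change.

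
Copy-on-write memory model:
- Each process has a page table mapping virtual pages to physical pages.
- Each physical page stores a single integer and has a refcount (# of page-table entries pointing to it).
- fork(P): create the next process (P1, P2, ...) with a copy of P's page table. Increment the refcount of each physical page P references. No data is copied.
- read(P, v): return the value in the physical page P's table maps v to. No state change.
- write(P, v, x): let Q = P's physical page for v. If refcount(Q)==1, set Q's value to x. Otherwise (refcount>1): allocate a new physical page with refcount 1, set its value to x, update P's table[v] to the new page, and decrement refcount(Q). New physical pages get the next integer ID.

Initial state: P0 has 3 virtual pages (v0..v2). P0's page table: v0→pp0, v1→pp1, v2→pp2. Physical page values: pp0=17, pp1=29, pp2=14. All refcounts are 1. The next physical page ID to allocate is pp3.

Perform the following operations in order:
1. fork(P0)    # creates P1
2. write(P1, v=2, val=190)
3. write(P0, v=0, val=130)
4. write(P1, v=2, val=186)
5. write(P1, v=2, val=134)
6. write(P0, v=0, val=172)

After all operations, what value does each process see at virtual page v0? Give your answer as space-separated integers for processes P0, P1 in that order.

Op 1: fork(P0) -> P1. 3 ppages; refcounts: pp0:2 pp1:2 pp2:2
Op 2: write(P1, v2, 190). refcount(pp2)=2>1 -> COPY to pp3. 4 ppages; refcounts: pp0:2 pp1:2 pp2:1 pp3:1
Op 3: write(P0, v0, 130). refcount(pp0)=2>1 -> COPY to pp4. 5 ppages; refcounts: pp0:1 pp1:2 pp2:1 pp3:1 pp4:1
Op 4: write(P1, v2, 186). refcount(pp3)=1 -> write in place. 5 ppages; refcounts: pp0:1 pp1:2 pp2:1 pp3:1 pp4:1
Op 5: write(P1, v2, 134). refcount(pp3)=1 -> write in place. 5 ppages; refcounts: pp0:1 pp1:2 pp2:1 pp3:1 pp4:1
Op 6: write(P0, v0, 172). refcount(pp4)=1 -> write in place. 5 ppages; refcounts: pp0:1 pp1:2 pp2:1 pp3:1 pp4:1
P0: v0 -> pp4 = 172
P1: v0 -> pp0 = 17

Answer: 172 17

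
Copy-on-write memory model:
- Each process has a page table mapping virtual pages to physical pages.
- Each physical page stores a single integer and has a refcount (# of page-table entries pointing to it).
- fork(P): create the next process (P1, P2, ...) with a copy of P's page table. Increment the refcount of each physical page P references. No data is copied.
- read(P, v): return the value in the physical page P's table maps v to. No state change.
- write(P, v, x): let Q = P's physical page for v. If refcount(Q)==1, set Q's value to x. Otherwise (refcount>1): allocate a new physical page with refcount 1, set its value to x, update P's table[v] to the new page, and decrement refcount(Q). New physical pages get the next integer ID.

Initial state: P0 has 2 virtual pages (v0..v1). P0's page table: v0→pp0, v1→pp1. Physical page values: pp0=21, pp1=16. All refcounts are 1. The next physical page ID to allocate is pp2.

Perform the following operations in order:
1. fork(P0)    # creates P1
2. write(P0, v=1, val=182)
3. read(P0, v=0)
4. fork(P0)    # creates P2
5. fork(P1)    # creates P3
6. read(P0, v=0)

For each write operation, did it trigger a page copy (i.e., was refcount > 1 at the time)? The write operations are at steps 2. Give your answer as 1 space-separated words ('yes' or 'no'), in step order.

Op 1: fork(P0) -> P1. 2 ppages; refcounts: pp0:2 pp1:2
Op 2: write(P0, v1, 182). refcount(pp1)=2>1 -> COPY to pp2. 3 ppages; refcounts: pp0:2 pp1:1 pp2:1
Op 3: read(P0, v0) -> 21. No state change.
Op 4: fork(P0) -> P2. 3 ppages; refcounts: pp0:3 pp1:1 pp2:2
Op 5: fork(P1) -> P3. 3 ppages; refcounts: pp0:4 pp1:2 pp2:2
Op 6: read(P0, v0) -> 21. No state change.

yes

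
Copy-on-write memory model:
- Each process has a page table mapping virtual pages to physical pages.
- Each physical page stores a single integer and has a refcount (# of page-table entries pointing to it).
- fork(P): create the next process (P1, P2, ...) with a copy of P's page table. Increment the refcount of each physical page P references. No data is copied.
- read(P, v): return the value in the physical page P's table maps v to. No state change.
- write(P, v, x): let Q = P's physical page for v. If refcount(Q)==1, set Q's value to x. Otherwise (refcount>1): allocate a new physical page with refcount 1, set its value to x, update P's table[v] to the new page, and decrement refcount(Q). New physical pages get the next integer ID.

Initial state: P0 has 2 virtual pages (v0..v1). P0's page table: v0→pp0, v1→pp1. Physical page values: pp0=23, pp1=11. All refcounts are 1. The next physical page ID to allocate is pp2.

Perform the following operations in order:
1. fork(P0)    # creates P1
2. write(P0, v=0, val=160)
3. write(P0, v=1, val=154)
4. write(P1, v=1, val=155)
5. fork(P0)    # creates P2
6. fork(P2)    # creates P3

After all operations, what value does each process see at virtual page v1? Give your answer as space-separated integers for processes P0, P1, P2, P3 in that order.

Answer: 154 155 154 154

Derivation:
Op 1: fork(P0) -> P1. 2 ppages; refcounts: pp0:2 pp1:2
Op 2: write(P0, v0, 160). refcount(pp0)=2>1 -> COPY to pp2. 3 ppages; refcounts: pp0:1 pp1:2 pp2:1
Op 3: write(P0, v1, 154). refcount(pp1)=2>1 -> COPY to pp3. 4 ppages; refcounts: pp0:1 pp1:1 pp2:1 pp3:1
Op 4: write(P1, v1, 155). refcount(pp1)=1 -> write in place. 4 ppages; refcounts: pp0:1 pp1:1 pp2:1 pp3:1
Op 5: fork(P0) -> P2. 4 ppages; refcounts: pp0:1 pp1:1 pp2:2 pp3:2
Op 6: fork(P2) -> P3. 4 ppages; refcounts: pp0:1 pp1:1 pp2:3 pp3:3
P0: v1 -> pp3 = 154
P1: v1 -> pp1 = 155
P2: v1 -> pp3 = 154
P3: v1 -> pp3 = 154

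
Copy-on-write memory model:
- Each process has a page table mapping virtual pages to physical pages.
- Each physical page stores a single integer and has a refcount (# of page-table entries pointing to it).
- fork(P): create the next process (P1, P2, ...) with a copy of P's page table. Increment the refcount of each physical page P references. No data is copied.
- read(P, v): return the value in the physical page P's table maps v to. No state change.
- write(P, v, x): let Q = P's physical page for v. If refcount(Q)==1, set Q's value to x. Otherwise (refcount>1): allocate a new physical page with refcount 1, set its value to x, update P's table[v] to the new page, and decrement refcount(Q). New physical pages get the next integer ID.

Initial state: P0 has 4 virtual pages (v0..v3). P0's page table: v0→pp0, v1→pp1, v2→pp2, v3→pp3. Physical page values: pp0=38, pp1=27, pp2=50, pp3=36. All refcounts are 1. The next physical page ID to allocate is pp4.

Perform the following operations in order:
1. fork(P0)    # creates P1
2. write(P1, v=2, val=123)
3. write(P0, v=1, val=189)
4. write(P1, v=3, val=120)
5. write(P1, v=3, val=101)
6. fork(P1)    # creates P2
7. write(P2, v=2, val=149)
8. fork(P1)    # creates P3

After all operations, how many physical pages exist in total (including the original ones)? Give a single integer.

Op 1: fork(P0) -> P1. 4 ppages; refcounts: pp0:2 pp1:2 pp2:2 pp3:2
Op 2: write(P1, v2, 123). refcount(pp2)=2>1 -> COPY to pp4. 5 ppages; refcounts: pp0:2 pp1:2 pp2:1 pp3:2 pp4:1
Op 3: write(P0, v1, 189). refcount(pp1)=2>1 -> COPY to pp5. 6 ppages; refcounts: pp0:2 pp1:1 pp2:1 pp3:2 pp4:1 pp5:1
Op 4: write(P1, v3, 120). refcount(pp3)=2>1 -> COPY to pp6. 7 ppages; refcounts: pp0:2 pp1:1 pp2:1 pp3:1 pp4:1 pp5:1 pp6:1
Op 5: write(P1, v3, 101). refcount(pp6)=1 -> write in place. 7 ppages; refcounts: pp0:2 pp1:1 pp2:1 pp3:1 pp4:1 pp5:1 pp6:1
Op 6: fork(P1) -> P2. 7 ppages; refcounts: pp0:3 pp1:2 pp2:1 pp3:1 pp4:2 pp5:1 pp6:2
Op 7: write(P2, v2, 149). refcount(pp4)=2>1 -> COPY to pp7. 8 ppages; refcounts: pp0:3 pp1:2 pp2:1 pp3:1 pp4:1 pp5:1 pp6:2 pp7:1
Op 8: fork(P1) -> P3. 8 ppages; refcounts: pp0:4 pp1:3 pp2:1 pp3:1 pp4:2 pp5:1 pp6:3 pp7:1

Answer: 8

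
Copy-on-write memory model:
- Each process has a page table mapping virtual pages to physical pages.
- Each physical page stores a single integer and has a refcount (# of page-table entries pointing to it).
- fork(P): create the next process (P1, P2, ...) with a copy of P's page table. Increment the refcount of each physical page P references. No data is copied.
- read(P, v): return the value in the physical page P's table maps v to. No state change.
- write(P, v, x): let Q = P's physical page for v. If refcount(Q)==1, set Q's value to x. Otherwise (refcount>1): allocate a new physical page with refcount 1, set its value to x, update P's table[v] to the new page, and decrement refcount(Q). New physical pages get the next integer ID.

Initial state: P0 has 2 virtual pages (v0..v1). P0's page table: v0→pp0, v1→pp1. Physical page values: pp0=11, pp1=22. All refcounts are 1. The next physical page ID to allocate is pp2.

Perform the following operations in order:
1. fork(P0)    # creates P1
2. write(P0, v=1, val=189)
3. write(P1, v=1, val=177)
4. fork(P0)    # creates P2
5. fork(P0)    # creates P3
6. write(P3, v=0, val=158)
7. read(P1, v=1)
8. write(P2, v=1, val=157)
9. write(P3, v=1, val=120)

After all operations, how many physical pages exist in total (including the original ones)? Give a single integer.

Op 1: fork(P0) -> P1. 2 ppages; refcounts: pp0:2 pp1:2
Op 2: write(P0, v1, 189). refcount(pp1)=2>1 -> COPY to pp2. 3 ppages; refcounts: pp0:2 pp1:1 pp2:1
Op 3: write(P1, v1, 177). refcount(pp1)=1 -> write in place. 3 ppages; refcounts: pp0:2 pp1:1 pp2:1
Op 4: fork(P0) -> P2. 3 ppages; refcounts: pp0:3 pp1:1 pp2:2
Op 5: fork(P0) -> P3. 3 ppages; refcounts: pp0:4 pp1:1 pp2:3
Op 6: write(P3, v0, 158). refcount(pp0)=4>1 -> COPY to pp3. 4 ppages; refcounts: pp0:3 pp1:1 pp2:3 pp3:1
Op 7: read(P1, v1) -> 177. No state change.
Op 8: write(P2, v1, 157). refcount(pp2)=3>1 -> COPY to pp4. 5 ppages; refcounts: pp0:3 pp1:1 pp2:2 pp3:1 pp4:1
Op 9: write(P3, v1, 120). refcount(pp2)=2>1 -> COPY to pp5. 6 ppages; refcounts: pp0:3 pp1:1 pp2:1 pp3:1 pp4:1 pp5:1

Answer: 6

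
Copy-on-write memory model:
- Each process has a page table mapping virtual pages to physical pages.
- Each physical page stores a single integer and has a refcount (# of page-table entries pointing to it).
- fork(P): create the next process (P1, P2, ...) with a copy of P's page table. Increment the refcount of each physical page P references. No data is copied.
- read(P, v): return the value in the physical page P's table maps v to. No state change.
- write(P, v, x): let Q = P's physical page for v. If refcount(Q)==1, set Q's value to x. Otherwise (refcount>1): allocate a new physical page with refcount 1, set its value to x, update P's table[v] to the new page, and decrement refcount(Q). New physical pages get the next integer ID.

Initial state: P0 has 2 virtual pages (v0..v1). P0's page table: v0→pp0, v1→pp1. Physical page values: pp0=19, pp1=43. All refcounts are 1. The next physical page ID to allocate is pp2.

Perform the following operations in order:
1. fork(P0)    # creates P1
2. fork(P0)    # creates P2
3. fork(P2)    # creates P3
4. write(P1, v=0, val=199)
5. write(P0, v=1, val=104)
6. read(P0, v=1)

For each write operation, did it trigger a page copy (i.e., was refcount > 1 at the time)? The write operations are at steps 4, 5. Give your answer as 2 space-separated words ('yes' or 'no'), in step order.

Op 1: fork(P0) -> P1. 2 ppages; refcounts: pp0:2 pp1:2
Op 2: fork(P0) -> P2. 2 ppages; refcounts: pp0:3 pp1:3
Op 3: fork(P2) -> P3. 2 ppages; refcounts: pp0:4 pp1:4
Op 4: write(P1, v0, 199). refcount(pp0)=4>1 -> COPY to pp2. 3 ppages; refcounts: pp0:3 pp1:4 pp2:1
Op 5: write(P0, v1, 104). refcount(pp1)=4>1 -> COPY to pp3. 4 ppages; refcounts: pp0:3 pp1:3 pp2:1 pp3:1
Op 6: read(P0, v1) -> 104. No state change.

yes yes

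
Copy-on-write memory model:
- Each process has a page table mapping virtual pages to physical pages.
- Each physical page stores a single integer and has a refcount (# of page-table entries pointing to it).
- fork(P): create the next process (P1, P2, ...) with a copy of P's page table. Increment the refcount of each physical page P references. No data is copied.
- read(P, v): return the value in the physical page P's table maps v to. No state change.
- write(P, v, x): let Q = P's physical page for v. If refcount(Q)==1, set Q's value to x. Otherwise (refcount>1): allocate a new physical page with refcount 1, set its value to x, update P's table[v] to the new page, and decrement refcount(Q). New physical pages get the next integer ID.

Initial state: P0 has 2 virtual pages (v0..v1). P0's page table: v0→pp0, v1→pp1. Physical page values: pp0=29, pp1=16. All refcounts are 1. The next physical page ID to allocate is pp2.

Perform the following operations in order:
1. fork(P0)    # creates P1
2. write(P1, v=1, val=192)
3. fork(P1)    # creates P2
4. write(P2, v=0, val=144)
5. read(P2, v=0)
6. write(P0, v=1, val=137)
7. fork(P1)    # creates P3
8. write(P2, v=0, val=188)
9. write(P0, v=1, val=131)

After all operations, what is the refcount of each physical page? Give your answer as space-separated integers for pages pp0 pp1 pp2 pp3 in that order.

Answer: 3 1 3 1

Derivation:
Op 1: fork(P0) -> P1. 2 ppages; refcounts: pp0:2 pp1:2
Op 2: write(P1, v1, 192). refcount(pp1)=2>1 -> COPY to pp2. 3 ppages; refcounts: pp0:2 pp1:1 pp2:1
Op 3: fork(P1) -> P2. 3 ppages; refcounts: pp0:3 pp1:1 pp2:2
Op 4: write(P2, v0, 144). refcount(pp0)=3>1 -> COPY to pp3. 4 ppages; refcounts: pp0:2 pp1:1 pp2:2 pp3:1
Op 5: read(P2, v0) -> 144. No state change.
Op 6: write(P0, v1, 137). refcount(pp1)=1 -> write in place. 4 ppages; refcounts: pp0:2 pp1:1 pp2:2 pp3:1
Op 7: fork(P1) -> P3. 4 ppages; refcounts: pp0:3 pp1:1 pp2:3 pp3:1
Op 8: write(P2, v0, 188). refcount(pp3)=1 -> write in place. 4 ppages; refcounts: pp0:3 pp1:1 pp2:3 pp3:1
Op 9: write(P0, v1, 131). refcount(pp1)=1 -> write in place. 4 ppages; refcounts: pp0:3 pp1:1 pp2:3 pp3:1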